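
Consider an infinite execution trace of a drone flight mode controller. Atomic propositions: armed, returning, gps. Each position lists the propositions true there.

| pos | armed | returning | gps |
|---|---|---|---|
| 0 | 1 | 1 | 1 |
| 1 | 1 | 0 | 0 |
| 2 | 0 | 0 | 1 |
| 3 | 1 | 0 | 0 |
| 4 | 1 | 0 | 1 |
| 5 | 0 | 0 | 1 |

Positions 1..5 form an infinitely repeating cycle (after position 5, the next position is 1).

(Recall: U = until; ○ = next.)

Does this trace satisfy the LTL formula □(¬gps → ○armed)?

¬gps → ○armed must hold at every position from 0 onward. It fails at position 1, so □(¬gps → ○armed) is false.
Positions where ¬gps holds: 1, 3.
Check ○armed at each: 1→fails, 3→ok.

No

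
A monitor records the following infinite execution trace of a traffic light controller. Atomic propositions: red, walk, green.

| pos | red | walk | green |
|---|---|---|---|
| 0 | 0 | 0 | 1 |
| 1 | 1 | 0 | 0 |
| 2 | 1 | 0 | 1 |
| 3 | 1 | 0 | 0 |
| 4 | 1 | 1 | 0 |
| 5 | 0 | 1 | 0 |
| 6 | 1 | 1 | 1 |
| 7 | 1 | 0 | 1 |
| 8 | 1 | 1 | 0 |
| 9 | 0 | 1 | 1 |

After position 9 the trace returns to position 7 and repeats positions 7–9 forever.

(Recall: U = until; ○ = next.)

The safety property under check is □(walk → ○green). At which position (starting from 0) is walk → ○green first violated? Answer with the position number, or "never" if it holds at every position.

Check walk → ○green at each position in order: 0 ✓, 1 ✓, 2 ✓, 3 ✓.
At position 4 the labels are {red, walk} and the next position 5 has {walk}, so walk → ○green is false there. This is the first violation.

4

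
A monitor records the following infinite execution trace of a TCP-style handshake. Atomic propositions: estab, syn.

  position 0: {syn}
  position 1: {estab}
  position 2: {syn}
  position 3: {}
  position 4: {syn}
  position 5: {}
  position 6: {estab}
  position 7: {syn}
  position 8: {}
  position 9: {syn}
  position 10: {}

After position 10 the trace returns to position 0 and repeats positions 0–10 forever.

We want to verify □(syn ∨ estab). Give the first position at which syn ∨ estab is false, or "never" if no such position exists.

3

Check syn ∨ estab at each position in order: 0 ✓, 1 ✓, 2 ✓.
At position 3 the labels are {}, so syn ∨ estab is false there. This is the first violation.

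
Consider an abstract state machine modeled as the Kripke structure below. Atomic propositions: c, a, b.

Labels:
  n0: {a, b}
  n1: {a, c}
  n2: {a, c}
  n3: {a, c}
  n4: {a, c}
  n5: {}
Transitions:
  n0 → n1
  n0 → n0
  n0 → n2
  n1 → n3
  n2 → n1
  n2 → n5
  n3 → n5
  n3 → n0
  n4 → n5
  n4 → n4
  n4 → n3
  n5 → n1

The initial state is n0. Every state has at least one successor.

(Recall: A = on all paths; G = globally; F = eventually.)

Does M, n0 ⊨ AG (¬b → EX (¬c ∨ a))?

States satisfying ¬b → EX (¬c ∨ a): {n0, n1, n2, n3, n4, n5}.
States satisfying AG (¬b → EX (¬c ∨ a)): {n0, n1, n2, n3, n4, n5}.
Every state reachable from n0 satisfies ¬b → EX (¬c ∨ a).
n0 ∈ Sat(AG (¬b → EX (¬c ∨ a))).

Holds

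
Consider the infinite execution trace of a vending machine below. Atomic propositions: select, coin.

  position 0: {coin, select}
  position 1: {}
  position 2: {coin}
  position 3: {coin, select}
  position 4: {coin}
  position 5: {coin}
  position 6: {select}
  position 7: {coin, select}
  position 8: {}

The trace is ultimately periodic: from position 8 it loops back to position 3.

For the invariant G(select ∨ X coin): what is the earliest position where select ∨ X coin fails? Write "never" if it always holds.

Check select ∨ X coin at each position in order: 0 ✓, 1 ✓, 2 ✓, 3 ✓, 4 ✓.
At position 5 the labels are {coin} and the next position 6 has {select}, so select ∨ X coin is false there. This is the first violation.

5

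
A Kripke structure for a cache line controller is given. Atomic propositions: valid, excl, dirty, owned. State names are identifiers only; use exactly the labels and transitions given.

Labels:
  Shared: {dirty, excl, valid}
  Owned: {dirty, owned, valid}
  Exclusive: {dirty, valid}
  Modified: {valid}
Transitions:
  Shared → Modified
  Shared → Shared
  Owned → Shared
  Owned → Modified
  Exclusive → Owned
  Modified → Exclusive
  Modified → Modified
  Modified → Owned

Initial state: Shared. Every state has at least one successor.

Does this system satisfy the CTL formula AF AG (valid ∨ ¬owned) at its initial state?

States satisfying AG (valid ∨ ¬owned): {Shared, Owned, Exclusive, Modified}.
States satisfying AF AG (valid ∨ ¬owned): {Shared, Owned, Exclusive, Modified}.
Shared ∈ Sat(AF AG (valid ∨ ¬owned)).

Yes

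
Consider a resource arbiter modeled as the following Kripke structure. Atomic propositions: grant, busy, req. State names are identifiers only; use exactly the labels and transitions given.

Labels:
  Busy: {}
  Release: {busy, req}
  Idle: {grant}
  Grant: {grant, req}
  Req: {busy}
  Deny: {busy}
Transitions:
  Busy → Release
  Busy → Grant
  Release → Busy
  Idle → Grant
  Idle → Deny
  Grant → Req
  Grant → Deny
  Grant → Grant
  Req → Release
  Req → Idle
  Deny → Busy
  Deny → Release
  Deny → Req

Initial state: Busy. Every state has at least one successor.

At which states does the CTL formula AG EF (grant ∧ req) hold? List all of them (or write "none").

{Busy, Release, Idle, Grant, Req, Deny}

States satisfying EF (grant ∧ req): {Busy, Release, Idle, Grant, Req, Deny}.
States satisfying AG EF (grant ∧ req): {Busy, Release, Idle, Grant, Req, Deny}.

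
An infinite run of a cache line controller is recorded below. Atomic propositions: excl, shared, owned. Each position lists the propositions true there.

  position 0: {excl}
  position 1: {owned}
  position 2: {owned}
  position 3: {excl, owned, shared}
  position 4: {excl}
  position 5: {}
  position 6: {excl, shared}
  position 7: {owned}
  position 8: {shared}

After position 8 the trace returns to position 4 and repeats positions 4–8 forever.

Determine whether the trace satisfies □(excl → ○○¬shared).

No

excl → ○○¬shared must hold at every position from 0 onward. It fails at position 4, so □(excl → ○○¬shared) is false.
Positions where excl holds: 0, 3, 4, 6.
Check ○○¬shared at each: 0→ok, 3→ok, 4→fails, 6→fails.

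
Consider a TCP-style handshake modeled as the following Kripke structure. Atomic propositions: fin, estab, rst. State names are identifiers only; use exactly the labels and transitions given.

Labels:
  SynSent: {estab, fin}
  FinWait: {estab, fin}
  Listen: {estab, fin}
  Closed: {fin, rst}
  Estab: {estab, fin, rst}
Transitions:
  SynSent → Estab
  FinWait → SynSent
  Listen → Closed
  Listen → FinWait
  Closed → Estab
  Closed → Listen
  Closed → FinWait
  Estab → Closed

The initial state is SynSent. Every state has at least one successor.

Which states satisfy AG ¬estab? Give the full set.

States satisfying ¬estab: {Closed}.
States satisfying AG ¬estab: ∅.

none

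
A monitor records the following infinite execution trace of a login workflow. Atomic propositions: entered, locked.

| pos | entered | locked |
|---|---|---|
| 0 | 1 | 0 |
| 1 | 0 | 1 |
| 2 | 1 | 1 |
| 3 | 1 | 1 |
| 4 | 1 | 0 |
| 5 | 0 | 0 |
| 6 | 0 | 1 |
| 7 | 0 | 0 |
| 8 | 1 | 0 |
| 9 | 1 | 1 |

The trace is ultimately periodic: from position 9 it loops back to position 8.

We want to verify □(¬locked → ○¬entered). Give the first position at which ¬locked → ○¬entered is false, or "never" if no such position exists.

7

Check ¬locked → ○¬entered at each position in order: 0 ✓, 1 ✓, 2 ✓, 3 ✓, 4 ✓, 5 ✓, 6 ✓.
At position 7 the labels are {} and the next position 8 has {entered}, so ¬locked → ○¬entered is false there. This is the first violation.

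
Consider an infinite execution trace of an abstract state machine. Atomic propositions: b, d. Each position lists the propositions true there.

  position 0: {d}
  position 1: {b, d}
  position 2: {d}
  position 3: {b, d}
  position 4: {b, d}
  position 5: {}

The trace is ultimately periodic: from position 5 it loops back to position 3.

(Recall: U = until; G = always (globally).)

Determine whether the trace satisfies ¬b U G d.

No

Walking from position 0: at position 1, G d has not yet held and ¬b fails, so ¬b U G d is false.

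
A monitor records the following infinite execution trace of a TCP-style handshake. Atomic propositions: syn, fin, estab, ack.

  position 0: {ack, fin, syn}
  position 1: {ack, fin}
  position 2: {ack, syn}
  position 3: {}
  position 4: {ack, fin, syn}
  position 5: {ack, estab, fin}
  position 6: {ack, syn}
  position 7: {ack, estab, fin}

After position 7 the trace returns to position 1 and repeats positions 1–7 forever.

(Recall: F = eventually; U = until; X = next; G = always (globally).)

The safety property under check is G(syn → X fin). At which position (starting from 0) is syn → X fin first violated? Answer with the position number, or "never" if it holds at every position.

2

Check syn → X fin at each position in order: 0 ✓, 1 ✓.
At position 2 the labels are {ack, syn} and the next position 3 has {}, so syn → X fin is false there. This is the first violation.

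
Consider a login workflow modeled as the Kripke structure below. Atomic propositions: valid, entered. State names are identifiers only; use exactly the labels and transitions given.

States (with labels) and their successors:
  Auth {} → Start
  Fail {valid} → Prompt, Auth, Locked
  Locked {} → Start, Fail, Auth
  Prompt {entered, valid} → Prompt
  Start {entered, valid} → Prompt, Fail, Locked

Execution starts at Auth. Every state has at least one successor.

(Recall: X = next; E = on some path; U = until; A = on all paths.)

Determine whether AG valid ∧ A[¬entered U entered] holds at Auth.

States satisfying valid: {Fail, Prompt, Start}.
States satisfying AG valid: {Prompt}.
States satisfying ¬entered: {Auth, Fail, Locked}.
States satisfying entered: {Prompt, Start}.
States satisfying A[¬entered U entered]: {Auth, Prompt, Start}.
States satisfying AG valid ∧ A[¬entered U entered]: {Prompt}.
Auth ∉ Sat(AG valid ∧ A[¬entered U entered]).

No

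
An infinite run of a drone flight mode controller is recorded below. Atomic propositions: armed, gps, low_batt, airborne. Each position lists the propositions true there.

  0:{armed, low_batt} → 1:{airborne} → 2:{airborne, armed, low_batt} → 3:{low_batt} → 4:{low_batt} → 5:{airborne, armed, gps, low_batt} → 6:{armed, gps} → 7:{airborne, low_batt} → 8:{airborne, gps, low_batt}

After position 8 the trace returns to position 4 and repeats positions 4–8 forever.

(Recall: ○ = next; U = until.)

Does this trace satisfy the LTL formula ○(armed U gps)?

Violated

The position after 0 is 1; armed U gps is false there.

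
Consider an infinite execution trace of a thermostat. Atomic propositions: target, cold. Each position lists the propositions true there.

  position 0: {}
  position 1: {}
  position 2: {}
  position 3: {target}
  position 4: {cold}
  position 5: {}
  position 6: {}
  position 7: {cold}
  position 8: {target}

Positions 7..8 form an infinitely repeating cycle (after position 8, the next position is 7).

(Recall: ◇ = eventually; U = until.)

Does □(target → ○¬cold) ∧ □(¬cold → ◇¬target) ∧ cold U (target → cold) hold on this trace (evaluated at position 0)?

target → ○¬cold must hold at every position from 0 onward. It fails at position 3, so □(target → ○¬cold) is false.
Positions where target holds: 3, 8.
Check ○¬cold at each: 3→fails, 8→fails.
At position 0: □(target → ○¬cold) is false; □(¬cold → ◇¬target) ∧ cold U (target → cold) is true; so □(target → ○¬cold) ∧ □(¬cold → ◇¬target) ∧ cold U (target → cold) is false.

Violated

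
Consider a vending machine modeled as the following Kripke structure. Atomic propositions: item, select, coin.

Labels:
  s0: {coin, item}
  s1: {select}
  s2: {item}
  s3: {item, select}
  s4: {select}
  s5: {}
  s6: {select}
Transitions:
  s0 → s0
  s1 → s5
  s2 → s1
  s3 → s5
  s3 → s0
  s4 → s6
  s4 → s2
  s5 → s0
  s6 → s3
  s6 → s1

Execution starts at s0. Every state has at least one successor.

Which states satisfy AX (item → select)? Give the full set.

States satisfying item → select: {s1, s3, s4, s5, s6}.
States satisfying AX (item → select): {s1, s2, s6}.

{s1, s2, s6}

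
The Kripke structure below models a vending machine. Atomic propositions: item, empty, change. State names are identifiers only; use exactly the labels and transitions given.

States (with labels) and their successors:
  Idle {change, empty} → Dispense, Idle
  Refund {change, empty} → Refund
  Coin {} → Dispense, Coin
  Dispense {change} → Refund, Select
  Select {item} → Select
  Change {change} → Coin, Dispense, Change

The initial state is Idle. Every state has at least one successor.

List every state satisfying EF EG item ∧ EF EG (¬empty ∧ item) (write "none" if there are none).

{Idle, Coin, Dispense, Select, Change}

States satisfying EG item: {Select}.
States satisfying EF EG item: {Idle, Coin, Dispense, Select, Change}.
States satisfying EG (¬empty ∧ item): {Select}.
States satisfying EF EG (¬empty ∧ item): {Idle, Coin, Dispense, Select, Change}.
States satisfying EF EG item ∧ EF EG (¬empty ∧ item): {Idle, Coin, Dispense, Select, Change}.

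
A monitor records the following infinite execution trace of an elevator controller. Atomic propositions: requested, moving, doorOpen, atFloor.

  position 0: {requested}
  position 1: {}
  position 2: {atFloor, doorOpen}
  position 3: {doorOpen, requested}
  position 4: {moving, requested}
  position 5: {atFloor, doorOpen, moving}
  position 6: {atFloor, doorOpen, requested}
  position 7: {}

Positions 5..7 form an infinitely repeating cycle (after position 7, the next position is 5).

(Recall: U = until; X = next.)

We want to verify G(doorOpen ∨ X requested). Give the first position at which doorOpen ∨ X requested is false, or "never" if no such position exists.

0

At position 0 the labels are {requested} and the next position 1 has {}, so doorOpen ∨ X requested is false there. This is the first violation.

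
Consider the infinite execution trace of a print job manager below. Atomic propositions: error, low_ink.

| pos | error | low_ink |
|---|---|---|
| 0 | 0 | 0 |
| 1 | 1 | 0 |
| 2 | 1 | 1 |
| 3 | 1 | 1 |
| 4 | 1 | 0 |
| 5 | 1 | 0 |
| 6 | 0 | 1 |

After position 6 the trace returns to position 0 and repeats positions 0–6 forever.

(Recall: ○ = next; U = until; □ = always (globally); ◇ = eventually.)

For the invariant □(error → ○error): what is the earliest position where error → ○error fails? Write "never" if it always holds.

5

Check error → ○error at each position in order: 0 ✓, 1 ✓, 2 ✓, 3 ✓, 4 ✓.
At position 5 the labels are {error} and the next position 6 has {low_ink}, so error → ○error is false there. This is the first violation.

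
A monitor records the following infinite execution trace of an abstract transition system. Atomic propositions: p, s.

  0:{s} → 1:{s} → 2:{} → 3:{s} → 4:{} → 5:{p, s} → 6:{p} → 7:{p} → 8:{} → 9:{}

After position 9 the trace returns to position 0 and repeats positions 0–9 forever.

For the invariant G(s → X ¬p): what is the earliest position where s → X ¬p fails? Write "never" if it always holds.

5

Check s → X ¬p at each position in order: 0 ✓, 1 ✓, 2 ✓, 3 ✓, 4 ✓.
At position 5 the labels are {p, s} and the next position 6 has {p}, so s → X ¬p is false there. This is the first violation.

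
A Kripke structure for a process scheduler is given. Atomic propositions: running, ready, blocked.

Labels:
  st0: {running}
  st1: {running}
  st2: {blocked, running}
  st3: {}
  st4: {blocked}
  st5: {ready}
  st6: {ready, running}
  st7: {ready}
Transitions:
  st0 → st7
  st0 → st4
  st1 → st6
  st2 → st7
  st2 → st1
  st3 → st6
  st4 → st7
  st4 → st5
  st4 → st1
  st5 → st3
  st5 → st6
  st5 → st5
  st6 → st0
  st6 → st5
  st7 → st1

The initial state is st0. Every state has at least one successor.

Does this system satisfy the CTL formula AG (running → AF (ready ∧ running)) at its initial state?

States satisfying running → AF (ready ∧ running): {st1, st2, st3, st4, st5, st6, st7}.
States satisfying AG (running → AF (ready ∧ running)): ∅.
st0 is reachable from st0 and violates running → AF (ready ∧ running), so AG fails at st0.
st0 ∉ Sat(AG (running → AF (ready ∧ running))).

Does not hold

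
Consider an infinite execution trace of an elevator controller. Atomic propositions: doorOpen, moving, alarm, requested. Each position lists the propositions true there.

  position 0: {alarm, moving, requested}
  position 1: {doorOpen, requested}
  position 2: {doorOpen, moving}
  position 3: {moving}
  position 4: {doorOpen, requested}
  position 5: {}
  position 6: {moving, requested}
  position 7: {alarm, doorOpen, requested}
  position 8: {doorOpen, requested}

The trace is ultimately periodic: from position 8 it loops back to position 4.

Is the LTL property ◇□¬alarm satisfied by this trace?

□¬alarm is false at every position 0..8, so it never becomes true and ◇□¬alarm fails.

No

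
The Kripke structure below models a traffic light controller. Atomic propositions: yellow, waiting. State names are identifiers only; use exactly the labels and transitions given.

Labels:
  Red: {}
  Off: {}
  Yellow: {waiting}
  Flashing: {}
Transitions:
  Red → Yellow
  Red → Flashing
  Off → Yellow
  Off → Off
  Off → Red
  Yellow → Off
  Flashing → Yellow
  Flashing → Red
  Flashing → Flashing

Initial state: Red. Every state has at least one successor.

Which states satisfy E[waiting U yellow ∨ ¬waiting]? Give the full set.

States satisfying waiting: {Yellow}.
States satisfying yellow ∨ ¬waiting: {Red, Off, Flashing}.
States satisfying E[waiting U yellow ∨ ¬waiting]: {Red, Off, Yellow, Flashing}.

{Red, Off, Yellow, Flashing}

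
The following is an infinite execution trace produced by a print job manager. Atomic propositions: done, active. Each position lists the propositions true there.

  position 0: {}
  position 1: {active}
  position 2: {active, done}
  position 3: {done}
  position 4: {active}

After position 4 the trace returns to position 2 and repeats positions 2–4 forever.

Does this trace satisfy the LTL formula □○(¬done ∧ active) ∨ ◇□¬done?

No

○(¬done ∧ active) must hold at every position from 0 onward. It fails at position 1, so □○(¬done ∧ active) is false.
□¬done is false at every position 0..4, so it never becomes true and ◇□¬done fails.
At position 0: □○(¬done ∧ active) is false; ◇□¬done is false; so □○(¬done ∧ active) ∨ ◇□¬done is false.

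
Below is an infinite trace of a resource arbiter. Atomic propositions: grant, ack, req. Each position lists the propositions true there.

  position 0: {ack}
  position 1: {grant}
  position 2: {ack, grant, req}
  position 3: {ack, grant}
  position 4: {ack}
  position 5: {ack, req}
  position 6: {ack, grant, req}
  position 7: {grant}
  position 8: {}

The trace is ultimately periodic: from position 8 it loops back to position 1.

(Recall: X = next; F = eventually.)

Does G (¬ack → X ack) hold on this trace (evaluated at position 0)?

¬ack → X ack must hold at every position from 0 onward. It fails at position 7, so G (¬ack → X ack) is false.
Positions where ¬ack holds: 1, 7, 8.
Check X ack at each: 1→ok, 7→fails, 8→fails.

Does not hold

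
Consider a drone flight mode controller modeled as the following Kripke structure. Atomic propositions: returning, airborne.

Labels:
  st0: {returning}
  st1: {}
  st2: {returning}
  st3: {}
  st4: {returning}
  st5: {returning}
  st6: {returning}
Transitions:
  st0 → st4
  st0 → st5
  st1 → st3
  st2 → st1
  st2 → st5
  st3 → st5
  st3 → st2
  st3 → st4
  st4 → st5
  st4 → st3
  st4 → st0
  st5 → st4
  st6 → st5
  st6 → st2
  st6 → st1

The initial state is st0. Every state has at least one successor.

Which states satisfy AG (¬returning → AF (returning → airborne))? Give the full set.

States satisfying ¬returning → AF (returning → airborne): {st0, st1, st2, st3, st4, st5, st6}.
States satisfying AG (¬returning → AF (returning → airborne)): {st0, st1, st2, st3, st4, st5, st6}.

{st0, st1, st2, st3, st4, st5, st6}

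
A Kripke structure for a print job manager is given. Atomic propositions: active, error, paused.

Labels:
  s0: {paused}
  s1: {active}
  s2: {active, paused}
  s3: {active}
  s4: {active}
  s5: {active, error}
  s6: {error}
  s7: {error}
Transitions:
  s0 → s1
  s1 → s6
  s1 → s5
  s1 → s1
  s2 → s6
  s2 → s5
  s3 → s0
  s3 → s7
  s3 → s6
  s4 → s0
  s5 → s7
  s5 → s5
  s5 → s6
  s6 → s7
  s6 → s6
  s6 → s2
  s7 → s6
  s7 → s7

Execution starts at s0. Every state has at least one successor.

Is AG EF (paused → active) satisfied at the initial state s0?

Holds

States satisfying EF (paused → active): {s0, s1, s2, s3, s4, s5, s6, s7}.
States satisfying AG EF (paused → active): {s0, s1, s2, s3, s4, s5, s6, s7}.
Every state reachable from s0 satisfies EF (paused → active).
s0 ∈ Sat(AG EF (paused → active)).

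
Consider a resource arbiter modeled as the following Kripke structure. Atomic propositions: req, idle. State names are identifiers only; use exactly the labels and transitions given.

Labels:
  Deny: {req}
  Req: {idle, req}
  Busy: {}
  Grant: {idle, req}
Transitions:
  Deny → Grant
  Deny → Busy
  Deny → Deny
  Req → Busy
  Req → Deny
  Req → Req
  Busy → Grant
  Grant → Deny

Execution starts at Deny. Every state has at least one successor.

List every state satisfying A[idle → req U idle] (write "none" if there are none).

{Req, Busy, Grant}

States satisfying idle → req: {Deny, Req, Busy, Grant}.
States satisfying idle: {Req, Grant}.
States satisfying A[idle → req U idle]: {Req, Busy, Grant}.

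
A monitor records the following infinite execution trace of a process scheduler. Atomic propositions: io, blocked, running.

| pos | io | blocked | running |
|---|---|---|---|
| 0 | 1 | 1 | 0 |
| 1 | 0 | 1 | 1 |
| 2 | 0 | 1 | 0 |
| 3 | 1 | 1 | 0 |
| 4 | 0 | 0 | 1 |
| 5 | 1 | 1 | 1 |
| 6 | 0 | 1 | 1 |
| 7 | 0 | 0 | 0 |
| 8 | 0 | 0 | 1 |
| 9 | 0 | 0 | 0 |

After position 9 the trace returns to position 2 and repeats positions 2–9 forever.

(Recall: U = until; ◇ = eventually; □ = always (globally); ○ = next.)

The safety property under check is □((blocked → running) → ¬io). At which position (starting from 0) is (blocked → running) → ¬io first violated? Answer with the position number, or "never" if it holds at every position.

Check (blocked → running) → ¬io at each position in order: 0 ✓, 1 ✓, 2 ✓, 3 ✓, 4 ✓.
At position 5 the labels are {blocked, io, running}, so (blocked → running) → ¬io is false there. This is the first violation.

5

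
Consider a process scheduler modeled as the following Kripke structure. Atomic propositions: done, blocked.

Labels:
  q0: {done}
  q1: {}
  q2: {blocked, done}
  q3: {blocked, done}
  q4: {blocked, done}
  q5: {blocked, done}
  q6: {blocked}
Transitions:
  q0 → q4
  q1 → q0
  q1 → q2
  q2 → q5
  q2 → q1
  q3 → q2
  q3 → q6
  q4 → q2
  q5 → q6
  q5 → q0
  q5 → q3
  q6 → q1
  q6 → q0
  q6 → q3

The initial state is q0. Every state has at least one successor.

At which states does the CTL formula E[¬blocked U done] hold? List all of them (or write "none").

States satisfying ¬blocked: {q0, q1}.
States satisfying done: {q0, q2, q3, q4, q5}.
States satisfying E[¬blocked U done]: {q0, q1, q2, q3, q4, q5}.

{q0, q1, q2, q3, q4, q5}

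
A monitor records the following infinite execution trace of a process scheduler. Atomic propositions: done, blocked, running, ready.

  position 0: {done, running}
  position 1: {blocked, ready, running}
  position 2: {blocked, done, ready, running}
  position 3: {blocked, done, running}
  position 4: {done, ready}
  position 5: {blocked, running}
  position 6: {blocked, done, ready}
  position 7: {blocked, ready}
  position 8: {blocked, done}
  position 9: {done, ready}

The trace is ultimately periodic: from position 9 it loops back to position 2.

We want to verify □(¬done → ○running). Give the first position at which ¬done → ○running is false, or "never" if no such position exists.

Check ¬done → ○running at each position in order: 0 ✓, 1 ✓, 2 ✓, 3 ✓, 4 ✓.
At position 5 the labels are {blocked, running} and the next position 6 has {blocked, done, ready}, so ¬done → ○running is false there. This is the first violation.

5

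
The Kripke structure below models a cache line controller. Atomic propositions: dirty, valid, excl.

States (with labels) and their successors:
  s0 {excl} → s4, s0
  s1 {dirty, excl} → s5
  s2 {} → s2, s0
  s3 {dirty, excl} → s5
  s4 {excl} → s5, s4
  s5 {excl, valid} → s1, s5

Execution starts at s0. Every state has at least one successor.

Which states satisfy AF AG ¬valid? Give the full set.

States satisfying AG ¬valid: ∅.
States satisfying AF AG ¬valid: ∅.

none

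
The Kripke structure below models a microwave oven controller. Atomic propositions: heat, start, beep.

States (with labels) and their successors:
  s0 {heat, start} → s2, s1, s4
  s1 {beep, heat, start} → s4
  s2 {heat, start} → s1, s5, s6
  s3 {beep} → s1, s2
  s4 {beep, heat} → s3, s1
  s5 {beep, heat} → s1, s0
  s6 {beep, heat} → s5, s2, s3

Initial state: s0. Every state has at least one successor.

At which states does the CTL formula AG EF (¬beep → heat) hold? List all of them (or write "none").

{s0, s1, s2, s3, s4, s5, s6}

States satisfying EF (¬beep → heat): {s0, s1, s2, s3, s4, s5, s6}.
States satisfying AG EF (¬beep → heat): {s0, s1, s2, s3, s4, s5, s6}.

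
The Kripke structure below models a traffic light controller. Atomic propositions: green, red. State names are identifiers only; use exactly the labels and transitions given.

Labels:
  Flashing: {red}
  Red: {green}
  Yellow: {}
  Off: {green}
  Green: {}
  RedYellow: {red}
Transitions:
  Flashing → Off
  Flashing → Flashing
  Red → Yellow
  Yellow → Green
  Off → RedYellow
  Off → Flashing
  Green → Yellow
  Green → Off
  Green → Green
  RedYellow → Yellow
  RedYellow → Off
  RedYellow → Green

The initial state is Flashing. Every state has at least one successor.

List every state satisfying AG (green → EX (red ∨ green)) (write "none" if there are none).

{Flashing, Yellow, Off, Green, RedYellow}

States satisfying green → EX (red ∨ green): {Flashing, Yellow, Off, Green, RedYellow}.
States satisfying AG (green → EX (red ∨ green)): {Flashing, Yellow, Off, Green, RedYellow}.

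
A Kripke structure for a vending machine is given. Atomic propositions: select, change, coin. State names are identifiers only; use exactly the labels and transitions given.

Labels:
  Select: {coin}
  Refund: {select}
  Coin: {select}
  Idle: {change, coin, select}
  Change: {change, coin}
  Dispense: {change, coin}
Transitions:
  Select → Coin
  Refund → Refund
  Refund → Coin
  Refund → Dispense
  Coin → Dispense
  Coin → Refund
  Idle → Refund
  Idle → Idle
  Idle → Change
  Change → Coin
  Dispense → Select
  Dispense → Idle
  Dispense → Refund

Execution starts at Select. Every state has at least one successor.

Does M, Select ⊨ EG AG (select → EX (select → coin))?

Satisfied

States satisfying AG (select → EX (select → coin)): {Select, Refund, Coin, Idle, Change, Dispense}.
States satisfying EG AG (select → EX (select → coin)): {Select, Refund, Coin, Idle, Change, Dispense}.
Select ∈ Sat(EG AG (select → EX (select → coin))).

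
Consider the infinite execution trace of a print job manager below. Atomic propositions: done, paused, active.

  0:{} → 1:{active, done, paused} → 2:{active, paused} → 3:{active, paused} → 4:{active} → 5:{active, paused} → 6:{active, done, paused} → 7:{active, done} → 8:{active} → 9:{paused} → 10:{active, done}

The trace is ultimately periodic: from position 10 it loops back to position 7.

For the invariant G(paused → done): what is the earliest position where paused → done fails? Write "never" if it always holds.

2

Check paused → done at each position in order: 0 ✓, 1 ✓.
At position 2 the labels are {active, paused}, so paused → done is false there. This is the first violation.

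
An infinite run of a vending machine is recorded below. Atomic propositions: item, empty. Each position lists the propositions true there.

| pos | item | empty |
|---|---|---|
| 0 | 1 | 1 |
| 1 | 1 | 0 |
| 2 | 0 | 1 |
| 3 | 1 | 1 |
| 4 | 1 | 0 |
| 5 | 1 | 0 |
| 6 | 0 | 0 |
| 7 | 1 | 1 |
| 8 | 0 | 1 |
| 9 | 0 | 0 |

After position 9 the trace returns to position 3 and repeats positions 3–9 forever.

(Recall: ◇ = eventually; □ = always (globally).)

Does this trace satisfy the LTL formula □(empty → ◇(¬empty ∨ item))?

empty → ◇(¬empty ∨ item) holds at every position 0..9, and those are all positions ever visited, so □(empty → ◇(¬empty ∨ item)) holds.
Positions where empty holds: 0, 2, 3, 7, 8.
Check ◇(¬empty ∨ item) at each: 0→ok, 2→ok, 3→ok, 7→ok, 8→ok.

Yes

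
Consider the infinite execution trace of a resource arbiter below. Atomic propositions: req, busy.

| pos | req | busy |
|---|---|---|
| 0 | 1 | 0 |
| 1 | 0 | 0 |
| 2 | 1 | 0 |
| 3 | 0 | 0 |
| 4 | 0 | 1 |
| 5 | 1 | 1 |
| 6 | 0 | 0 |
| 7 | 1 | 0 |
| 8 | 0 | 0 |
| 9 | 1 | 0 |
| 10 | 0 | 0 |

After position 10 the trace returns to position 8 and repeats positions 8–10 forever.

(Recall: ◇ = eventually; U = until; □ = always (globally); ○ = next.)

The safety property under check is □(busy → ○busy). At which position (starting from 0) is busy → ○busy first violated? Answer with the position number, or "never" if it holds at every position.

Check busy → ○busy at each position in order: 0 ✓, 1 ✓, 2 ✓, 3 ✓, 4 ✓.
At position 5 the labels are {busy, req} and the next position 6 has {}, so busy → ○busy is false there. This is the first violation.

5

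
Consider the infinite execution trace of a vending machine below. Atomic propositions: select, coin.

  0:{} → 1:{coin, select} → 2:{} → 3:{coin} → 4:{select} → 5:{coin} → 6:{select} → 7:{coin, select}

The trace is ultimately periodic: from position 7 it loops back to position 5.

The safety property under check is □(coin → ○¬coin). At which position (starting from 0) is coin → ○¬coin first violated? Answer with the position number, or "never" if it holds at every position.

7

Check coin → ○¬coin at each position in order: 0 ✓, 1 ✓, 2 ✓, 3 ✓, 4 ✓, 5 ✓, 6 ✓.
At position 7 the labels are {coin, select} and the next position 5 has {coin}, so coin → ○¬coin is false there. This is the first violation.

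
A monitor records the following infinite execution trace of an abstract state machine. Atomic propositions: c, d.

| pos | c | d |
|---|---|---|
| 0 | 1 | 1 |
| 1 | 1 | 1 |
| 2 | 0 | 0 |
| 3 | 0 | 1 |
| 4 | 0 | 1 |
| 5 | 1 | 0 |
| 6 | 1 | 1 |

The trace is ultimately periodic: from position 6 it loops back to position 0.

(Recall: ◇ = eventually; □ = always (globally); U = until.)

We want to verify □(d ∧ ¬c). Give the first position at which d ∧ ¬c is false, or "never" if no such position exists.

0

At position 0 the labels are {c, d}, so d ∧ ¬c is false there. This is the first violation.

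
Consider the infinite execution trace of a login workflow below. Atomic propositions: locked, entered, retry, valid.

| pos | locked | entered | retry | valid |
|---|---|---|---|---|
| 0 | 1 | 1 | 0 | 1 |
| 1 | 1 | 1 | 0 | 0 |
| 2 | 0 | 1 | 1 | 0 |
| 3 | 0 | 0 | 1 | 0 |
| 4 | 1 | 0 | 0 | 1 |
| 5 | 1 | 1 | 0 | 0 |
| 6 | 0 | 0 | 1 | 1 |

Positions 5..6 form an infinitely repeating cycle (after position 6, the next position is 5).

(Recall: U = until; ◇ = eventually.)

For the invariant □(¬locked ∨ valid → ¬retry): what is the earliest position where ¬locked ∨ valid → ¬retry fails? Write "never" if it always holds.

2

Check ¬locked ∨ valid → ¬retry at each position in order: 0 ✓, 1 ✓.
At position 2 the labels are {entered, retry}, so ¬locked ∨ valid → ¬retry is false there. This is the first violation.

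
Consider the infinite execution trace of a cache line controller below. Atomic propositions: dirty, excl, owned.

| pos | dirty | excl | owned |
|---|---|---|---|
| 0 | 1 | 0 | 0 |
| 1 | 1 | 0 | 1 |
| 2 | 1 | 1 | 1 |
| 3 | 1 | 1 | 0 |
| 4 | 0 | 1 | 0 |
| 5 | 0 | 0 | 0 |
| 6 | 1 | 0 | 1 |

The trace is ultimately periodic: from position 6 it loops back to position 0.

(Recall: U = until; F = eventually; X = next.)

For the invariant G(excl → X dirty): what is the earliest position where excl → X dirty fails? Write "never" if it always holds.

3

Check excl → X dirty at each position in order: 0 ✓, 1 ✓, 2 ✓.
At position 3 the labels are {dirty, excl} and the next position 4 has {excl}, so excl → X dirty is false there. This is the first violation.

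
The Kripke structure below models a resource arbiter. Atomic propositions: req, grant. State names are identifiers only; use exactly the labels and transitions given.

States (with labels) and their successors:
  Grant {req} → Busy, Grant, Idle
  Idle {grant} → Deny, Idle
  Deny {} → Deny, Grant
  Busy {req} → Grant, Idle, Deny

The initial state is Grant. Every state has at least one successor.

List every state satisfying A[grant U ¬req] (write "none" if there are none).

{Idle, Deny}

States satisfying grant: {Idle}.
States satisfying ¬req: {Idle, Deny}.
States satisfying A[grant U ¬req]: {Idle, Deny}.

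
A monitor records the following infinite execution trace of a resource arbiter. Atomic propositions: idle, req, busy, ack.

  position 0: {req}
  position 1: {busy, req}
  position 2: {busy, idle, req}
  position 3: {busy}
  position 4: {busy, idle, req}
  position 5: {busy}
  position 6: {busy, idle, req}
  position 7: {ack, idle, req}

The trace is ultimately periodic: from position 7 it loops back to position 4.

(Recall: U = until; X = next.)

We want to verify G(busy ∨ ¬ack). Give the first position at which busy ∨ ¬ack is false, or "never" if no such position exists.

Check busy ∨ ¬ack at each position in order: 0 ✓, 1 ✓, 2 ✓, 3 ✓, 4 ✓, 5 ✓, 6 ✓.
At position 7 the labels are {ack, idle, req}, so busy ∨ ¬ack is false there. This is the first violation.

7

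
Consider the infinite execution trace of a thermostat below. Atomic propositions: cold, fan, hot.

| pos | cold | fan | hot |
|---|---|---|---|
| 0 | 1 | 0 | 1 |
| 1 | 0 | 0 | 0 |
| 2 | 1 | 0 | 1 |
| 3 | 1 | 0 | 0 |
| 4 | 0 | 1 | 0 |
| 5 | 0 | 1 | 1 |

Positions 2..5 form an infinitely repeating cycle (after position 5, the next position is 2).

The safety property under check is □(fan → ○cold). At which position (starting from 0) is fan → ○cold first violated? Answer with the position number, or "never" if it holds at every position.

Check fan → ○cold at each position in order: 0 ✓, 1 ✓, 2 ✓, 3 ✓.
At position 4 the labels are {fan} and the next position 5 has {fan, hot}, so fan → ○cold is false there. This is the first violation.

4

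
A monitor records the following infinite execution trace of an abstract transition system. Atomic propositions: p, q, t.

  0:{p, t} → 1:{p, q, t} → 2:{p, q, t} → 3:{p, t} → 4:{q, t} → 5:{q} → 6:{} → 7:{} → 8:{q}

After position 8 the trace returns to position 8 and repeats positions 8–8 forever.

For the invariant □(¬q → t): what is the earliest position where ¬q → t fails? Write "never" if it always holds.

6

Check ¬q → t at each position in order: 0 ✓, 1 ✓, 2 ✓, 3 ✓, 4 ✓, 5 ✓.
At position 6 the labels are {}, so ¬q → t is false there. This is the first violation.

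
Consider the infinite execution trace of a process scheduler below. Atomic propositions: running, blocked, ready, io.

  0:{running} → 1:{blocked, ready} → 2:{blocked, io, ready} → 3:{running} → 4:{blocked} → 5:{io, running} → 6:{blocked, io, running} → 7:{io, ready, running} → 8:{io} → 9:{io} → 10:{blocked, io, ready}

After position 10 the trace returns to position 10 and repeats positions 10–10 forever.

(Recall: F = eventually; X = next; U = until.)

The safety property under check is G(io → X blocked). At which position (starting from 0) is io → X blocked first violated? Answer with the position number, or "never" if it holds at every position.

Check io → X blocked at each position in order: 0 ✓, 1 ✓.
At position 2 the labels are {blocked, io, ready} and the next position 3 has {running}, so io → X blocked is false there. This is the first violation.

2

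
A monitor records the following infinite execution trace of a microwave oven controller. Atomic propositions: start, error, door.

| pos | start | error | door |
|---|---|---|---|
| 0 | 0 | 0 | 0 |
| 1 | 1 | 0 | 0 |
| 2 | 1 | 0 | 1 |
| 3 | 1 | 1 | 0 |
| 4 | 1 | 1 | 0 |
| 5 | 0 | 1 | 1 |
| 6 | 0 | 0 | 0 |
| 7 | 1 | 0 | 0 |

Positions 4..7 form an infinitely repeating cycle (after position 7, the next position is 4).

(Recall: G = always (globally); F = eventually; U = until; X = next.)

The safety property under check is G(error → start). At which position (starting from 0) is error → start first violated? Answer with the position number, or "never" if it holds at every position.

Check error → start at each position in order: 0 ✓, 1 ✓, 2 ✓, 3 ✓, 4 ✓.
At position 5 the labels are {door, error}, so error → start is false there. This is the first violation.

5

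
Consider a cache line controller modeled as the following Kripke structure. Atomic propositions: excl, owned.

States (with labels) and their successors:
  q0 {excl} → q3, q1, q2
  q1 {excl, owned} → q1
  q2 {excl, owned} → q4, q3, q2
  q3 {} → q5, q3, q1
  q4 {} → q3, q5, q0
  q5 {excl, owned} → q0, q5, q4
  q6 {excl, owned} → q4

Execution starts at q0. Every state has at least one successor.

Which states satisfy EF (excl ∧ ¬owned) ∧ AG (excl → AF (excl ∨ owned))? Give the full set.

States satisfying excl ∧ ¬owned: {q0}.
States satisfying EF (excl ∧ ¬owned): {q0, q2, q3, q4, q5, q6}.
States satisfying excl → AF (excl ∨ owned): {q0, q1, q2, q3, q4, q5, q6}.
States satisfying AG (excl → AF (excl ∨ owned)): {q0, q1, q2, q3, q4, q5, q6}.
States satisfying EF (excl ∧ ¬owned) ∧ AG (excl → AF (excl ∨ owned)): {q0, q2, q3, q4, q5, q6}.

{q0, q2, q3, q4, q5, q6}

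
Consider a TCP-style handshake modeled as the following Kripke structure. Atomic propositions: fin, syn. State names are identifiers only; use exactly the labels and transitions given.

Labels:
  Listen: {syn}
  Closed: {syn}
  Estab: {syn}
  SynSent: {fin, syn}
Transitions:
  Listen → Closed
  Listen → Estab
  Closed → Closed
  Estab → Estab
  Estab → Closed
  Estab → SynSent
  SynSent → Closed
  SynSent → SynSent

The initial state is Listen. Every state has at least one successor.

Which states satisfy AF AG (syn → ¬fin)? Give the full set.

{Closed}

States satisfying AG (syn → ¬fin): {Closed}.
States satisfying AF AG (syn → ¬fin): {Closed}.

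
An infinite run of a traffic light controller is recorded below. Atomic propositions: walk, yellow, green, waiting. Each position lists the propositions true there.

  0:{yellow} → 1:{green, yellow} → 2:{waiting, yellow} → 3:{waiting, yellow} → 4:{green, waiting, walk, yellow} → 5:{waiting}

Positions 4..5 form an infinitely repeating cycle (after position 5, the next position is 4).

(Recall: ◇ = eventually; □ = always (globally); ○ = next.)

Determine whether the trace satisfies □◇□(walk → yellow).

Yes

◇□(walk → yellow) holds at every position 0..5, and those are all positions ever visited, so □◇□(walk → yellow) holds.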